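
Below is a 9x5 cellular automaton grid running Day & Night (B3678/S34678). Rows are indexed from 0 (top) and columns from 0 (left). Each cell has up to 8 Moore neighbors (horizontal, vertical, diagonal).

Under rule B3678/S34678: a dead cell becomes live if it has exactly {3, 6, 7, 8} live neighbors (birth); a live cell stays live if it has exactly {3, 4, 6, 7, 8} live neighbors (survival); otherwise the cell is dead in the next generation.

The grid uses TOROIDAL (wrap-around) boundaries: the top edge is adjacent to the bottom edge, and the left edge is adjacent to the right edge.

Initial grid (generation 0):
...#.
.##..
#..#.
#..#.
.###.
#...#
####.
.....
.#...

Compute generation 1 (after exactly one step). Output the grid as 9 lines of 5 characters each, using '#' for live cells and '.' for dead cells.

Simulating step by step:
Generation 0 (given above): 17 live cells
Generation 1: 15 live cells
(generation 1 grid is the final answer)

Answer: .#...
..###
.....
...#.
.###.
###.#
##...
#....
.....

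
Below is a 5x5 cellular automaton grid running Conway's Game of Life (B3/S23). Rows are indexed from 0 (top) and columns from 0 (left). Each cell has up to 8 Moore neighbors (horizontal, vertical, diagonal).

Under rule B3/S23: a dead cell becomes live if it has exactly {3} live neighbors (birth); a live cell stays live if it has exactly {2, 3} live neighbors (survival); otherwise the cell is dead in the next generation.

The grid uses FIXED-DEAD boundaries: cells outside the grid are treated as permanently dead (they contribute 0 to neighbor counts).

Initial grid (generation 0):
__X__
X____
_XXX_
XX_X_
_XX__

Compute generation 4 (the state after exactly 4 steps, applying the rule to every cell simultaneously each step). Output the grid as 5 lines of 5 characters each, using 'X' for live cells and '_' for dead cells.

Answer: _____
__XXX
__X_X
X___X
XX___

Derivation:
Simulating step by step:
Generation 0 (given above): 10 live cells
Generation 1: 7 live cells
_____
___X_
___X_
X__X_
XXX__
Generation 2: 8 live cells
_____
_____
__XXX
X__X_
XXX__
Generation 3: 9 live cells
_____
___X_
__XXX
X___X
XXX__
Generation 4: 9 live cells
(generation 4 grid is the final answer)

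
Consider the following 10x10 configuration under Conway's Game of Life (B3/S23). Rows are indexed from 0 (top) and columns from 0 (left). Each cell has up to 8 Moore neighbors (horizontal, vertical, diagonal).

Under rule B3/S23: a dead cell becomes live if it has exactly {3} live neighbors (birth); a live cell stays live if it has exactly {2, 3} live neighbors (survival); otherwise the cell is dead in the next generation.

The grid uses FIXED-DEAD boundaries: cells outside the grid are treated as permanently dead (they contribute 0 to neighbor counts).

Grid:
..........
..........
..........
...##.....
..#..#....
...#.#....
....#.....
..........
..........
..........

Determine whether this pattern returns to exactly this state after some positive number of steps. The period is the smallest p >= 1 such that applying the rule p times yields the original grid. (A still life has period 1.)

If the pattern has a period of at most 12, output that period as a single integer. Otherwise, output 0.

Simulating and comparing each generation to the original:
Gen 0 (original, given above): 7 live cells
Gen 1: 7 live cells, MATCHES original -> period = 1

Answer: 1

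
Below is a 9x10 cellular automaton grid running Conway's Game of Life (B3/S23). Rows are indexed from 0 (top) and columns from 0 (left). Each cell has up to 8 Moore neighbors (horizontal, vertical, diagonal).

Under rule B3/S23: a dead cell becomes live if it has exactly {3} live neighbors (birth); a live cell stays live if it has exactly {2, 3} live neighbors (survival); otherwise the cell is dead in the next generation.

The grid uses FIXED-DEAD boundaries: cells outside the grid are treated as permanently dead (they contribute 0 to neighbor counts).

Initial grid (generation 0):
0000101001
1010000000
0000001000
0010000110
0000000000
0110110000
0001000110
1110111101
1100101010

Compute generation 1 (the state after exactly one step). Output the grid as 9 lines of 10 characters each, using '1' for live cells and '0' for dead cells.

Answer: 0000000000
0000010000
0100000100
0000000100
0111000000
0011100000
1000000110
1010100001
1011101010

Derivation:
Simulating step by step:
Generation 0 (given above): 29 live cells
Generation 1: 23 live cells
(generation 1 grid is the final answer)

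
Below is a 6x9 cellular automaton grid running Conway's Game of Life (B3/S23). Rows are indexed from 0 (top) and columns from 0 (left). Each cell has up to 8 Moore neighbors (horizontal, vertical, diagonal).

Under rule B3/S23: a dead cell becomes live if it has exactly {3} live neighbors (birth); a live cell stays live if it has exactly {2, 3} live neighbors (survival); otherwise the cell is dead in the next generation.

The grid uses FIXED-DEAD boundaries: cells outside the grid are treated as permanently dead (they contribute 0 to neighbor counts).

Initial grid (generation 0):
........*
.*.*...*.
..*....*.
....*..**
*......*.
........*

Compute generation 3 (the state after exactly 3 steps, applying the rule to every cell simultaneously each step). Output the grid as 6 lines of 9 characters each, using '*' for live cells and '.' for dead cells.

Answer: .......*.
..**...*.
..**....*
........*
.......**
.......*.

Derivation:
Simulating step by step:
Generation 0 (given above): 12 live cells
Generation 1: 11 live cells
.........
..*....**
..**..**.
......***
.......*.
.........
Generation 2: 11 live cells
.........
..**..***
..**.....
........*
......***
.........
Generation 3: 11 live cells
(generation 3 grid is the final answer)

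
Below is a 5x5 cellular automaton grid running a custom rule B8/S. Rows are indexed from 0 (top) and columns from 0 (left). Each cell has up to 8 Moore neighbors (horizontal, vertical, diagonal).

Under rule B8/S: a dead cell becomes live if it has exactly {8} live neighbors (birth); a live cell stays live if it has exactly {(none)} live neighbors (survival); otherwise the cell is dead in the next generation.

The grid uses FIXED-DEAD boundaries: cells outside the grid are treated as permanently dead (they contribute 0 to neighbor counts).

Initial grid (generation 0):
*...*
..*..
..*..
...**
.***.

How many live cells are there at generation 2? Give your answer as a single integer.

Answer: 0

Derivation:
Simulating step by step:
Generation 0 (given above): 9 live cells
Generation 1: 0 live cells
.....
.....
.....
.....
.....
Generation 2: 0 live cells
.....
.....
.....
.....
.....
Population at generation 2: 0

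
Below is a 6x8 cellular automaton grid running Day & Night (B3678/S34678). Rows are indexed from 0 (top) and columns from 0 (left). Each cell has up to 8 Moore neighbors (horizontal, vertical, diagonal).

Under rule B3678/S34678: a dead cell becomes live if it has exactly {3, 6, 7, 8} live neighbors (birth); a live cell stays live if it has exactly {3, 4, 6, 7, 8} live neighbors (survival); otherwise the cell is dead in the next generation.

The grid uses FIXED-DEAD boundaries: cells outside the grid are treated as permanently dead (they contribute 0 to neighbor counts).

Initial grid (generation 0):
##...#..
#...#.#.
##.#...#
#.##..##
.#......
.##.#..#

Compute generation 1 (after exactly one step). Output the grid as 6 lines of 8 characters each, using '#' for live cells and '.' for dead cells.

Answer: ........
#.#..#..
##.###.#
#.#.....
##....##
........

Derivation:
Simulating step by step:
Generation 0 (given above): 20 live cells
Generation 1: 15 live cells
(generation 1 grid is the final answer)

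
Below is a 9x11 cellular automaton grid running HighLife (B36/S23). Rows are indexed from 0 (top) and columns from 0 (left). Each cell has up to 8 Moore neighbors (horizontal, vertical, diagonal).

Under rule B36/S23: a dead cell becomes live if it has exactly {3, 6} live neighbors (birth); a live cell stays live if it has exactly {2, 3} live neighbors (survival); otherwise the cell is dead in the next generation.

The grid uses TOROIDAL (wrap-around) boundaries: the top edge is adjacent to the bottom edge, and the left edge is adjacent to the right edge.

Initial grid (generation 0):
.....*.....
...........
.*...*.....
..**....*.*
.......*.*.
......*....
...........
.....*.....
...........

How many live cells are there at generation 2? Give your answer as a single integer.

Answer: 5

Derivation:
Simulating step by step:
Generation 0 (given above): 11 live cells
Generation 1: 7 live cells
...........
...........
..*........
..*.....**.
.......***.
...........
...........
...........
...........
Generation 2: 5 live cells
...........
...........
...........
.......*.*.
.......*.*.
........*..
...........
...........
...........
Population at generation 2: 5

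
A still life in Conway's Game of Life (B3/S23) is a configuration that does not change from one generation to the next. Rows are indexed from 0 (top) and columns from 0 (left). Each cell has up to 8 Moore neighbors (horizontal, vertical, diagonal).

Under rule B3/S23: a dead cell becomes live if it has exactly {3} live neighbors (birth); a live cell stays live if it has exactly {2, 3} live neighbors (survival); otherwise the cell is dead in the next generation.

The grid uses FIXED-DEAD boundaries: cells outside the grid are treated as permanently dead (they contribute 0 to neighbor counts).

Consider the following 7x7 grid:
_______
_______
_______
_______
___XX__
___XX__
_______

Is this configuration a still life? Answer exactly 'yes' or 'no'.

Compute generation 1 and compare to generation 0 (given above):
Generation 1:
_______
_______
_______
_______
___XX__
___XX__
_______
The grids are IDENTICAL -> still life.

Answer: yes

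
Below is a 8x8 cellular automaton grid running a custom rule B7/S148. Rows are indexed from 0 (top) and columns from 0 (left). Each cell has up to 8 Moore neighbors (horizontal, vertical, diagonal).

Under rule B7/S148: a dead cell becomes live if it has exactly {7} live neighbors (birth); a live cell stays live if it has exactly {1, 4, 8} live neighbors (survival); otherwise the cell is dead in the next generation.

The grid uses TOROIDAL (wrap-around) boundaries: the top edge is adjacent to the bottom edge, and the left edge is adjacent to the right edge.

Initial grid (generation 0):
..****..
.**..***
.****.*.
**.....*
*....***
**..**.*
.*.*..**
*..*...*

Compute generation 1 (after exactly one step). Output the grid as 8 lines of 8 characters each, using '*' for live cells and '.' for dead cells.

Simulating step by step:
Generation 0 (given above): 33 live cells
Generation 1: 13 live cells
(generation 1 grid is the final answer)

Answer: ..***...
.*.*..*.
......*.
.*......
........
.....**.
*.....*.
...*....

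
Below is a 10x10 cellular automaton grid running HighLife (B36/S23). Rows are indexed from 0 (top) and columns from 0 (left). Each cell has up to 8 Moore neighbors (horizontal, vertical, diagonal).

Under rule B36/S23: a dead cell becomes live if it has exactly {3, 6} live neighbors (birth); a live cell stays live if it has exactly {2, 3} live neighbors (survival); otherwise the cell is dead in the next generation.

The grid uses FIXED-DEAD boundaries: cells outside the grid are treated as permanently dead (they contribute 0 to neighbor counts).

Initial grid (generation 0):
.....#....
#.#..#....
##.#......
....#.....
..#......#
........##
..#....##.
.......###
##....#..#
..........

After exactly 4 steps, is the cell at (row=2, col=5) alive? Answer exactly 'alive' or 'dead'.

Answer: dead

Derivation:
Simulating step by step:
Generation 0 (given above): 22 live cells
Generation 1: 20 live cells
..........
#.#.#.....
#####.....
.###......
........##
.......#.#
..........
.#....#..#
.......#.#
..........
Generation 2: 14 live cells
..........
#.#.#.....
#...#.....
#...#.....
..#.....##
.........#
........#.
........#.
........#.
..........
Generation 3: 15 live cells
..........
.#.#......
#...##....
.#.#......
........##
.........#
........##
.......###
..........
..........
Generation 4: 12 live cells
..........
....#.....
##.##.....
....#.....
........##
..........
.......#..
.......#.#
........#.
..........

Cell (2,5) at generation 4: 0 -> dead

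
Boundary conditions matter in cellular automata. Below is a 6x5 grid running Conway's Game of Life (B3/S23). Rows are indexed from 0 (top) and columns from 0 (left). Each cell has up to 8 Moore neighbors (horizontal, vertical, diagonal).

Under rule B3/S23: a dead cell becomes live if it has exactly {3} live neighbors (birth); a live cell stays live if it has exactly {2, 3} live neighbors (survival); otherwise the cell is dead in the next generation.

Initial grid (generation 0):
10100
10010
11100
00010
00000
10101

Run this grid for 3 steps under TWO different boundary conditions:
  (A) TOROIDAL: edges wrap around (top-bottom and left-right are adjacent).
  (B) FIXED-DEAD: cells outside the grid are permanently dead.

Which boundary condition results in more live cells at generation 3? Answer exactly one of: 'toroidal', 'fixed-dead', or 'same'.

Under TOROIDAL boundary, generation 3:
10110
10110
00000
00000
11100
10100
Population = 11

Under FIXED-DEAD boundary, generation 3:
00000
00000
11000
01000
00000
00000
Population = 3

Comparison: toroidal=11, fixed-dead=3 -> toroidal

Answer: toroidal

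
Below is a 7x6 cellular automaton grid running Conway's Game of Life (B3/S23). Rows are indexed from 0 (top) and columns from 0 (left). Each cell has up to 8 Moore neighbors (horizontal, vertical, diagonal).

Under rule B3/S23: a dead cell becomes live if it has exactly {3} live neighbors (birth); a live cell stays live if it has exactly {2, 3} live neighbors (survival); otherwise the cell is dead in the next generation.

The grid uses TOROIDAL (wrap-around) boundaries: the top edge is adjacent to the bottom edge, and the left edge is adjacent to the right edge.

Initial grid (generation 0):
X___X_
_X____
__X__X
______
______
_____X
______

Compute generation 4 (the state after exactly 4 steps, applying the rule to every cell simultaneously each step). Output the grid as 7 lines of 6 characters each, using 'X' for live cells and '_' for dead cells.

Answer: ______
______
______
______
______
______
______

Derivation:
Simulating step by step:
Generation 0 (given above): 6 live cells
Generation 1: 4 live cells
______
XX___X
______
______
______
______
_____X
Generation 2: 3 live cells
_____X
X_____
X_____
______
______
______
______
Generation 3: 2 live cells
______
X____X
______
______
______
______
______
Generation 4: 0 live cells
(generation 4 grid is the final answer)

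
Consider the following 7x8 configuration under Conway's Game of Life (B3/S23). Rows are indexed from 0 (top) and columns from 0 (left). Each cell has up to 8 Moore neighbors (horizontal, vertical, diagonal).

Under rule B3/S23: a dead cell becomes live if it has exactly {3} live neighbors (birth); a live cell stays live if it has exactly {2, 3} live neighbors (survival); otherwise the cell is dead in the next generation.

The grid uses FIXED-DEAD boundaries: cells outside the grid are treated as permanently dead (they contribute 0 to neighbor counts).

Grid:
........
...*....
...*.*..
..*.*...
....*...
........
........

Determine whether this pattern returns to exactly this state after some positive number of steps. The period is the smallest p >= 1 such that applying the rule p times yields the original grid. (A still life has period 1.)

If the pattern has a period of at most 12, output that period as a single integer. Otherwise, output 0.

Answer: 2

Derivation:
Simulating and comparing each generation to the original:
Gen 0 (original, given above): 6 live cells
Gen 1: 6 live cells, differs from original
Gen 2: 6 live cells, MATCHES original -> period = 2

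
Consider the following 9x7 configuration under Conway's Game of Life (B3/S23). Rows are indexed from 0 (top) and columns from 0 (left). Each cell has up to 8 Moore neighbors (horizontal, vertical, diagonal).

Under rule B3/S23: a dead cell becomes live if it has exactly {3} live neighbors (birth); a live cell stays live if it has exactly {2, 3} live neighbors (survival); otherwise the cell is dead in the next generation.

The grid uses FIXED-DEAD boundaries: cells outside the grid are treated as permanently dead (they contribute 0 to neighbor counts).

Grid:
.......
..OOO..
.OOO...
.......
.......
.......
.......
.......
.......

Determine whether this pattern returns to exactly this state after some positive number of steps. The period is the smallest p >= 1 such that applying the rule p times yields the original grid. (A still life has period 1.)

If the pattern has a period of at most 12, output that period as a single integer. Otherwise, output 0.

Simulating and comparing each generation to the original:
Gen 0 (original, given above): 6 live cells
Gen 1: 6 live cells, differs from original
Gen 2: 6 live cells, MATCHES original -> period = 2

Answer: 2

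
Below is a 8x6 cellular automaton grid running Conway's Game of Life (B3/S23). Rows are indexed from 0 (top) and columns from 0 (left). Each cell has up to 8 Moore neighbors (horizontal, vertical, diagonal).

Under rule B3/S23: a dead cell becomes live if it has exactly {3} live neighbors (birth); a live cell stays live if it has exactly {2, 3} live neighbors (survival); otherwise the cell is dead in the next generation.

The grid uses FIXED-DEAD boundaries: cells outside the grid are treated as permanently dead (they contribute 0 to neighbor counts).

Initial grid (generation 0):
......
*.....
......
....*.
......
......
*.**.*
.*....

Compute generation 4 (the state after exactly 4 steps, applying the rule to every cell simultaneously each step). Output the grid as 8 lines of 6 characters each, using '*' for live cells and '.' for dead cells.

Simulating step by step:
Generation 0 (given above): 7 live cells
Generation 1: 4 live cells
......
......
......
......
......
......
.**...
.**...
Generation 2: 4 live cells
......
......
......
......
......
......
.**...
.**...
Generation 3: 4 live cells
......
......
......
......
......
......
.**...
.**...
Generation 4: 4 live cells
(generation 4 grid is the final answer)

Answer: ......
......
......
......
......
......
.**...
.**...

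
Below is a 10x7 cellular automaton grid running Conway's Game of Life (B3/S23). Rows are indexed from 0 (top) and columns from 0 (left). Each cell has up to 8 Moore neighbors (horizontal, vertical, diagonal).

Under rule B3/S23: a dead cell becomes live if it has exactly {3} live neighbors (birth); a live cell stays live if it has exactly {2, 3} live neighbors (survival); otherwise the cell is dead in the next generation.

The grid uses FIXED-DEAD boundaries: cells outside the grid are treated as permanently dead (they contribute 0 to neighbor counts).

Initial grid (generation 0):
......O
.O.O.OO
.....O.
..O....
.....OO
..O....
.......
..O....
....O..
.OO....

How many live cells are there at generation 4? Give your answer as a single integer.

Answer: 7

Derivation:
Simulating step by step:
Generation 0 (given above): 14 live cells
Generation 1: 14 live cells
.....OO
....OOO
..O.OOO
.....OO
.......
.......
.......
.......
.OOO...
.......
Generation 2: 9 live cells
....O.O
...O...
...O...
....O.O
.......
.......
.......
..O....
..O....
..O....
Generation 3: 7 live cells
.......
...OO..
...OO..
.......
.......
.......
.......
.......
.OOO...
.......
Generation 4: 7 live cells
.......
...OO..
...OO..
.......
.......
.......
.......
..O....
..O....
..O....
Population at generation 4: 7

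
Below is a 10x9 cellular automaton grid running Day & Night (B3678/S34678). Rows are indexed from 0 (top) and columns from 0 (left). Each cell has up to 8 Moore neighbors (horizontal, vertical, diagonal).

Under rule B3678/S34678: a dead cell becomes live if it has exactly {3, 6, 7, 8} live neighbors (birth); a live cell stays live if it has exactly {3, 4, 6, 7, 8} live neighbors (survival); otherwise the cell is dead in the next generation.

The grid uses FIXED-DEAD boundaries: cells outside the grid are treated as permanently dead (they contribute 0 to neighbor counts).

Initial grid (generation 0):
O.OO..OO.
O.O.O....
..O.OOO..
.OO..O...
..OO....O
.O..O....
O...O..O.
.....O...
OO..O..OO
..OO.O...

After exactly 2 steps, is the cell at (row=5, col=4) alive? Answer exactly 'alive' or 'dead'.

Simulating step by step:
Generation 0 (given above): 32 live cells
Generation 1: 30 live cells
...O.....
..OOO..O.
..O.OO...
.OO..OO..
..OOO....
..O......
.....O...
OO..O.OOO
..OOOOO..
.O..O....
Generation 2: 33 live cells
..OOO....
..O.OO...
..OOOO...
.OOO.O...
..OO.O...
....O....
.O....OO.
..O.OOOO.
O.OOO.O..
..O.O....

Cell (5,4) at generation 2: 1 -> alive

Answer: alive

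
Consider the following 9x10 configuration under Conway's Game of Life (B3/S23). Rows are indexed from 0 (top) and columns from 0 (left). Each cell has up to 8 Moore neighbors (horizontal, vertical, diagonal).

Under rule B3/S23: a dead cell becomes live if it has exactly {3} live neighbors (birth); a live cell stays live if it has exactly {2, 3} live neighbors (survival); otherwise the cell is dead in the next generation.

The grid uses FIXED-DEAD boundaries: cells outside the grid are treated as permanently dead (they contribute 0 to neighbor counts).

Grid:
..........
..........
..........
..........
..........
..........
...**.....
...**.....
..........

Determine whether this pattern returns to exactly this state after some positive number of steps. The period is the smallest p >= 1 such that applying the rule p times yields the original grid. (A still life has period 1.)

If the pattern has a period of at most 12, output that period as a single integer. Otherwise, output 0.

Simulating and comparing each generation to the original:
Gen 0 (original, given above): 4 live cells
Gen 1: 4 live cells, MATCHES original -> period = 1

Answer: 1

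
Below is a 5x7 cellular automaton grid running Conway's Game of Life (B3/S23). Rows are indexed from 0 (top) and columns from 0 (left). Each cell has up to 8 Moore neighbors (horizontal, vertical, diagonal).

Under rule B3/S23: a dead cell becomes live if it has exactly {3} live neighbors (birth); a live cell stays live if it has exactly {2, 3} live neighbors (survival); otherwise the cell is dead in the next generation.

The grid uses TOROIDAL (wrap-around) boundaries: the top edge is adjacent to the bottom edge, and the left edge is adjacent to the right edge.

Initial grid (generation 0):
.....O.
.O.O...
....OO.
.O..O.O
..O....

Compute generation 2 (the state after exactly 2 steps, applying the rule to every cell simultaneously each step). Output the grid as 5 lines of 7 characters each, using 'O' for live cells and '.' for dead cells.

Simulating step by step:
Generation 0 (given above): 9 live cells
Generation 1: 10 live cells
..O....
.....O.
O.OOOO.
...OO..
.....O.
Generation 2: 11 live cells
(generation 2 grid is the final answer)

Answer: .......
.OO..OO
..O..OO
..O...O
...OO..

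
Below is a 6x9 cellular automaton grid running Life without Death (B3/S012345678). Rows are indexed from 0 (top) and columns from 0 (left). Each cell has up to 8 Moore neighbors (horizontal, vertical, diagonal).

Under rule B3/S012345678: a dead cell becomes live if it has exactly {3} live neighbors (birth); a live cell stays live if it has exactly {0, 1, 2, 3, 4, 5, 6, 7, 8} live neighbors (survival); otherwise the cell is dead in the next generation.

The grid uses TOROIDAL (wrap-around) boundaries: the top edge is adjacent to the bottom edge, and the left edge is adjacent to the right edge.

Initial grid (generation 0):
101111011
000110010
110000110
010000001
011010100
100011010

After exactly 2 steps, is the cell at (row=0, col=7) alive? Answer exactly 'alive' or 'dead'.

Answer: alive

Derivation:
Simulating step by step:
Generation 0 (given above): 24 live cells
Generation 1: 31 live cells
111111011
000110010
111000110
010001101
011110111
100011010
Generation 2: 34 live cells
111111011
000110010
111110110
010011101
011110111
100011010

Cell (0,7) at generation 2: 1 -> alive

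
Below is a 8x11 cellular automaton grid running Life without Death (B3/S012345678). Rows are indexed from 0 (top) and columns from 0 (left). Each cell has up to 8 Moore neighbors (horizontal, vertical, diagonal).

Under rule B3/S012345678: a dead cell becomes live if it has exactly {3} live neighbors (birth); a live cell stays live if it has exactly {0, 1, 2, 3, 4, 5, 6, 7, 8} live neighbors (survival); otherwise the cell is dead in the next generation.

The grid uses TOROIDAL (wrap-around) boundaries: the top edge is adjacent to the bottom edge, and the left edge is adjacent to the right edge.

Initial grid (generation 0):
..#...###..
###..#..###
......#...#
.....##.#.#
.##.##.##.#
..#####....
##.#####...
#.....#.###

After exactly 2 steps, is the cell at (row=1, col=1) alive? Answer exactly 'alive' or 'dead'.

Answer: alive

Derivation:
Simulating step by step:
Generation 0 (given above): 41 live cells
Generation 1: 52 live cells
..#..####..
###..#..###
.#....#.#.#
....###.#.#
###.##.##.#
..#####.#..
##.#######.
#.###.#.###
Generation 2: 56 live cells
..#..####..
###..#..###
.##.#.#.#.#
..#####.#.#
###.##.##.#
..#####.#..
##.#######.
#.###.#.###

Cell (1,1) at generation 2: 1 -> alive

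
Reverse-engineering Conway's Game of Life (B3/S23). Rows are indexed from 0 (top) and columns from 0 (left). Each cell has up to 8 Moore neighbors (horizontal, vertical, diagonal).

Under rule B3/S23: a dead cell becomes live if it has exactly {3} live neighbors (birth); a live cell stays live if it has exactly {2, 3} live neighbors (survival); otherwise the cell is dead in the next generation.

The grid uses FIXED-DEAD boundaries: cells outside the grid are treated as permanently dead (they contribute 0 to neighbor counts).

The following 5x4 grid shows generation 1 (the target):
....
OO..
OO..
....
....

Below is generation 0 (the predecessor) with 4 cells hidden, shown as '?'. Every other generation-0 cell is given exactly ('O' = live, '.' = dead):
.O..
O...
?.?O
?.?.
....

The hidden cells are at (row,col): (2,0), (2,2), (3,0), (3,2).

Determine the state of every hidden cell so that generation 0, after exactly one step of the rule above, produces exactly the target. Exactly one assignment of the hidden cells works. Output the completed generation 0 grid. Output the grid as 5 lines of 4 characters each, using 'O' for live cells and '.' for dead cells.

Answer: .O..
O...
O..O
O...
....

Derivation:
Hidden generation-0 cells (in order): (2,0), (2,2), (3,0), (3,2).
A hidden cell only influences target cells in its own 3x3 neighborhood. Try each of the 2^4 = 16 assignments, step the completed generation 0 forward once under B3/S23, and compare with the target:
  (2,0)=. (2,2)=. (3,0)=. (3,2)=. -> step gives (1,0)='.' but target has 'O' -> reject
  (2,0)=. (2,2)=. (3,0)=. (3,2)=O -> step gives (1,0)='.' but target has 'O' -> reject
  (2,0)=. (2,2)=. (3,0)=O (3,2)=. -> step gives (1,0)='.' but target has 'O' -> reject
  (2,0)=. (2,2)=. (3,0)=O (3,2)=O -> step gives (1,0)='.' but target has 'O' -> reject
  (2,0)=. (2,2)=O (3,0)=. (3,2)=. -> step gives (1,0)='.' but target has 'O' -> reject
  (2,0)=. (2,2)=O (3,0)=. (3,2)=O -> step gives (1,0)='.' but target has 'O' -> reject
  (2,0)=. (2,2)=O (3,0)=O (3,2)=. -> step gives (1,0)='.' but target has 'O' -> reject
  (2,0)=. (2,2)=O (3,0)=O (3,2)=O -> step gives (1,0)='.' but target has 'O' -> reject
  (2,0)=O (2,2)=. (3,0)=. (3,2)=. -> step gives (2,0)='.' but target has 'O' -> reject
  (2,0)=O (2,2)=. (3,0)=. (3,2)=O -> step gives (2,0)='.' but target has 'O' -> reject
  (2,0)=O (2,2)=. (3,0)=O (3,2)=. -> step reproduces the target at every cell -> ACCEPT
  (2,0)=O (2,2)=. (3,0)=O (3,2)=O -> step gives (2,1)='.' but target has 'O' -> reject
  (2,0)=O (2,2)=O (3,0)=. (3,2)=. -> step gives (1,1)='.' but target has 'O' -> reject
  (2,0)=O (2,2)=O (3,0)=. (3,2)=O -> step gives (1,1)='.' but target has 'O' -> reject
  (2,0)=O (2,2)=O (3,0)=O (3,2)=. -> step gives (1,1)='.' but target has 'O' -> reject
  (2,0)=O (2,2)=O (3,0)=O (3,2)=O -> step gives (1,1)='.' but target has 'O' -> reject
Unique solution: (2,0)=live, (2,2)=dead, (3,0)=live, (3,2)=dead.
Check: live-neighbor counts of every cell in the completed generation 0:
2110
2321
2310
1211
1100
Applying B3/S23 to generation 0 with these counts gives:
....
OO..
OO..
....
....
which matches the target exactly.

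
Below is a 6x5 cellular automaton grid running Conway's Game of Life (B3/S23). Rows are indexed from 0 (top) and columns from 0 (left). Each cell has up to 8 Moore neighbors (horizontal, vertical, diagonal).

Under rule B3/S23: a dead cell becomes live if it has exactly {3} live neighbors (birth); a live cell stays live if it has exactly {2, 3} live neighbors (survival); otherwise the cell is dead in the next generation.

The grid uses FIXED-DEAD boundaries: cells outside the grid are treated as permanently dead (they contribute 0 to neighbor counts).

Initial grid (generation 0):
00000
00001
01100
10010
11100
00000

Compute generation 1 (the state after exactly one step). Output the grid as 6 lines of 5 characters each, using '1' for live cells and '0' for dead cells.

Simulating step by step:
Generation 0 (given above): 8 live cells
Generation 1: 9 live cells
(generation 1 grid is the final answer)

Answer: 00000
00000
01110
10010
11100
01000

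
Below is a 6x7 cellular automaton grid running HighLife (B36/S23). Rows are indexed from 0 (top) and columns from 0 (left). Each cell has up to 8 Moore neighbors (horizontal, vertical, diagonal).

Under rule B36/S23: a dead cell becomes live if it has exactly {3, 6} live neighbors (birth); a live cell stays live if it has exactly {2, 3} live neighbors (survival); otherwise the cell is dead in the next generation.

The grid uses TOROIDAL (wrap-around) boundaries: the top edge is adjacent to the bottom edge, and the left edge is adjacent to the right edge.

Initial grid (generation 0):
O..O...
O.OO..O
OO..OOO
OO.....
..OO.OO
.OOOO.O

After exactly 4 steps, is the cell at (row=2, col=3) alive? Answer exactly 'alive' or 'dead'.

Answer: dead

Derivation:
Simulating step by step:
Generation 0 (given above): 22 live cells
Generation 1: 13 live cells
..O..O.
..OO...
...OOO.
...O..O
.....OO
.O....O
Generation 2: 12 live cells
.OOO...
..O..O.
.....O.
...O..O
.....OO
O.....O
Generation 3: 20 live cells
OOOO..O
.OOOO..
....OOO
....O.O
.....O.
OOO..OO
Generation 4: 11 live cells
.......
.......
O.O...O
....OOO
.O..O..
...OOO.

Cell (2,3) at generation 4: 0 -> dead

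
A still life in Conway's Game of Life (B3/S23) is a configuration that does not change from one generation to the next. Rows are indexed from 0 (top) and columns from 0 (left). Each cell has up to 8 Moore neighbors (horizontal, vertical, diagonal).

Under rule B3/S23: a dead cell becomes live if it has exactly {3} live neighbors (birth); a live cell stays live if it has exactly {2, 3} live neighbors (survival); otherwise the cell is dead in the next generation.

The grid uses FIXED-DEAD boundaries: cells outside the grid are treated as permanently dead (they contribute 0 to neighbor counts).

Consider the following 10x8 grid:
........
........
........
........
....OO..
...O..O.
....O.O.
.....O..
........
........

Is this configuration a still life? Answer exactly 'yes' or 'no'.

Compute generation 1 and compare to generation 0 (given above):
Generation 1:
........
........
........
........
....OO..
...O..O.
....O.O.
.....O..
........
........
The grids are IDENTICAL -> still life.

Answer: yes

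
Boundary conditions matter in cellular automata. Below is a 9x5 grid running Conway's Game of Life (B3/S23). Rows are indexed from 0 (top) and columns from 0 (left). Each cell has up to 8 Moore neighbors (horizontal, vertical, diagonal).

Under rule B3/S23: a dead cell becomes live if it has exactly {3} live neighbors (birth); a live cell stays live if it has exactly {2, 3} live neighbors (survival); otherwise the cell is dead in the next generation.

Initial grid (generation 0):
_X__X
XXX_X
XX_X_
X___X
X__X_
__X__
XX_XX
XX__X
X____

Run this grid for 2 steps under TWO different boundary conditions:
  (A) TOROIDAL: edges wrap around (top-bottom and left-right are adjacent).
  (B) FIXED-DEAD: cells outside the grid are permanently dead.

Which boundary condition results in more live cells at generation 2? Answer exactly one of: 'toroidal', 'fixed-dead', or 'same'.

Answer: toroidal

Derivation:
Under TOROIDAL boundary, generation 2:
___X_
__X_X
__XX_
_X_X_
_X_XX
_XXXX
___X_
__XX_
____X
Population = 18

Under FIXED-DEAD boundary, generation 2:
_XXX_
_X__X
__X__
_X___
X____
X_X_X
_____
X_X_X
_XXX_
Population = 17

Comparison: toroidal=18, fixed-dead=17 -> toroidal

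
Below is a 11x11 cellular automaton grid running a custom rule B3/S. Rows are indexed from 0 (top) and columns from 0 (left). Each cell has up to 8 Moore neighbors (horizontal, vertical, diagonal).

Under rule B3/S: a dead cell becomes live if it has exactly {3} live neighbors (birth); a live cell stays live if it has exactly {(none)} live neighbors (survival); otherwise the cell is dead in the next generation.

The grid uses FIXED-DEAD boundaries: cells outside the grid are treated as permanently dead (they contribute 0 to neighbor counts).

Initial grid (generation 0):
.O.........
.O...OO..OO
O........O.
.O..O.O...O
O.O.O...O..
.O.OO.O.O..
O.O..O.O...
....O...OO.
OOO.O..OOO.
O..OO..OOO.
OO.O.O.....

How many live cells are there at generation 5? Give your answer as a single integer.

Simulating step by step:
Generation 0 (given above): 45 live cells
Generation 1: 22 live cells
...........
O..........
.O....O....
O..O.O...O.
.........O.
O..........
.O....O..O.
O.O..OO....
.....O....O
.....OO....
..O.....O..
Generation 2: 5 live cells
...........
...........
O..........
...........
...........
...........
O....O.....
.O.........
....O......
...........
...........
Generation 3: 0 live cells
...........
...........
...........
...........
...........
...........
...........
...........
...........
...........
...........
Generation 4: 0 live cells
...........
...........
...........
...........
...........
...........
...........
...........
...........
...........
...........
Generation 5: 0 live cells
...........
...........
...........
...........
...........
...........
...........
...........
...........
...........
...........
Population at generation 5: 0

Answer: 0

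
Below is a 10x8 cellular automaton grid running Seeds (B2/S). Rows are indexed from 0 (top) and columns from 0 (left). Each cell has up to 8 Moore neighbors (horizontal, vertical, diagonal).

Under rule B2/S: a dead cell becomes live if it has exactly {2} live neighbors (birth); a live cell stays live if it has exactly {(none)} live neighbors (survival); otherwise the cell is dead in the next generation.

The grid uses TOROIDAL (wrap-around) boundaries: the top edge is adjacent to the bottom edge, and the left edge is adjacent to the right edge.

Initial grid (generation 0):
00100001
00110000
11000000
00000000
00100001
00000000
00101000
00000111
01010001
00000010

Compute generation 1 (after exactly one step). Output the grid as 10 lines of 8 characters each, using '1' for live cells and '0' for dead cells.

Simulating step by step:
Generation 0 (given above): 17 live cells
Generation 1: 15 live cells
(generation 1 grid is the final answer)

Answer: 01000010
00000001
00010000
00100001
00000000
01100000
00010001
01000000
00101000
01010000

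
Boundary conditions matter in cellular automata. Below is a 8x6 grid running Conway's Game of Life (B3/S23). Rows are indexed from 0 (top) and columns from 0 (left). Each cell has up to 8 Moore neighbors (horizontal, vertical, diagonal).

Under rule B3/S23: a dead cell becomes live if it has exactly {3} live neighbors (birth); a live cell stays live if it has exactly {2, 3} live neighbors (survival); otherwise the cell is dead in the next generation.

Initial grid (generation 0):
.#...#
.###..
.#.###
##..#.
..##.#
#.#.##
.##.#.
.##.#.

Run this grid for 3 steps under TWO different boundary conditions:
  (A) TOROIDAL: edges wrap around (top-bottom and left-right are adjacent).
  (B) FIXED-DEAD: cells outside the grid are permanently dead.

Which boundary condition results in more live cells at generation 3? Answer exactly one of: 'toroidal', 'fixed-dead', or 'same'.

Under TOROIDAL boundary, generation 3:
#..#..
##.###
.....#
......
......
......
...###
...#.#
Population = 13

Under FIXED-DEAD boundary, generation 3:
#.##..
#.....
..#...
##....
#.....
##....
###...
......
Population = 13

Comparison: toroidal=13, fixed-dead=13 -> same

Answer: same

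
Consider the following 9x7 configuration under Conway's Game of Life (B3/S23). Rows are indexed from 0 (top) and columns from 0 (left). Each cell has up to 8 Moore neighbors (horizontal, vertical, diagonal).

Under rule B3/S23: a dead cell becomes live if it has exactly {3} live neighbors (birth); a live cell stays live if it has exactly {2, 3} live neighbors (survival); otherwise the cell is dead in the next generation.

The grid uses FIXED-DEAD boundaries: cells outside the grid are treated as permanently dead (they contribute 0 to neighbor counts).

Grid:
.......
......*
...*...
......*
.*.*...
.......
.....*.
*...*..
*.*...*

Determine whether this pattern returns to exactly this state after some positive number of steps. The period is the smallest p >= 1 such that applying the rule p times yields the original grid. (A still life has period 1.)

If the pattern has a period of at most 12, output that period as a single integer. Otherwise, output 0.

Simulating and comparing each generation to the original:
Gen 0 (original, given above): 11 live cells
Gen 1: 4 live cells, differs from original
Gen 2: 0 live cells, differs from original
Gen 3: 0 live cells, differs from original
Gen 4: 0 live cells, differs from original
Gen 5: 0 live cells, differs from original
Gen 6: 0 live cells, differs from original
Gen 7: 0 live cells, differs from original
Gen 8: 0 live cells, differs from original
Gen 9: 0 live cells, differs from original
Gen 10: 0 live cells, differs from original
Gen 11: 0 live cells, differs from original
Gen 12: 0 live cells, differs from original
No period found within 12 steps.

Answer: 0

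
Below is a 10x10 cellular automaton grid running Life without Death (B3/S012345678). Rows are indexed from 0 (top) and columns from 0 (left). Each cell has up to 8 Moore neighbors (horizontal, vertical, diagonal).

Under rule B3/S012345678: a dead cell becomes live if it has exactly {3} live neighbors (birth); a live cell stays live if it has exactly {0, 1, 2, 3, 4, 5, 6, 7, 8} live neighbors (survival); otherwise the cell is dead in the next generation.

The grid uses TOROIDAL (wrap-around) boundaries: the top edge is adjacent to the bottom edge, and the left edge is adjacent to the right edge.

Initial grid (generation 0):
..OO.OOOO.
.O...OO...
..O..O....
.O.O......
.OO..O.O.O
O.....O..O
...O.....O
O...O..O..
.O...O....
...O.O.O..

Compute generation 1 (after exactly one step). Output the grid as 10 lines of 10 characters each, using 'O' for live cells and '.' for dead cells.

Simulating step by step:
Generation 0 (given above): 31 live cells
Generation 1: 44 live cells
(generation 1 grid is the final answer)

Answer: ..OO.OOOO.
.O.O.OO...
.OO.OOO...
OO.OO.O...
.OO..OOOOO
OOO...O..O
...O....OO
O...O..O..
.O...O....
...O.O.OO.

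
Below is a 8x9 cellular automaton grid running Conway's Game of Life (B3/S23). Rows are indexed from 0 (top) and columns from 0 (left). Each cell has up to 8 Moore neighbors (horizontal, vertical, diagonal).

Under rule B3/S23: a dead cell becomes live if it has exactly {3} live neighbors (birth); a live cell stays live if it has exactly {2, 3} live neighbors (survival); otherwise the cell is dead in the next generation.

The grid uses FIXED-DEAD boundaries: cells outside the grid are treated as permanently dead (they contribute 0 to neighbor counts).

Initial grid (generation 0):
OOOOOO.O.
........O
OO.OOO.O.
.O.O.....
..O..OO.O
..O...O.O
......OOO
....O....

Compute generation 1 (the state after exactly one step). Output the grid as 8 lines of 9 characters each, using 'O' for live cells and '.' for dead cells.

Answer: .OOOO....
.......OO
OO.OO....
OO.O...O.
.OOO.OO..
........O
.....OO.O
.......O.

Derivation:
Simulating step by step:
Generation 0 (given above): 27 live cells
Generation 1: 24 live cells
(generation 1 grid is the final answer)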